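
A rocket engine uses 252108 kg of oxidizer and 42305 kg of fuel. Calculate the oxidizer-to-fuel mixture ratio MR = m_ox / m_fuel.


MR = 252108 / 42305 = 5.96

5.96


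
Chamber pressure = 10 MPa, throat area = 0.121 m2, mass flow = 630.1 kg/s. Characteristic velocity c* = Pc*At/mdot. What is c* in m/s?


c* = 10e6 * 0.121 / 630.1 = 1920 m/s

1920 m/s


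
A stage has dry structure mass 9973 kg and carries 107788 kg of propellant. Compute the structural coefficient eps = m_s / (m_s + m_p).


eps = 9973 / (9973 + 107788) = 0.0847

0.0847


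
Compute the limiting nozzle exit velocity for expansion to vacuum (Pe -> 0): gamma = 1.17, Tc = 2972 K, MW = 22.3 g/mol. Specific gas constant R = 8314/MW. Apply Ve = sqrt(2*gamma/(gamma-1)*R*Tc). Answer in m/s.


R = 8314 / 22.3 = 372.83 J/(kg.K)
Ve = sqrt(2 * 1.17 / (1.17 - 1) * 372.83 * 2972) = 3905 m/s

3905 m/s


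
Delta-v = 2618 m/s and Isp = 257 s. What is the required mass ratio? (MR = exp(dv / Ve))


Ve = 257 * 9.81 = 2521.17 m/s
MR = exp(2618 / 2521.17) = 2.825

2.825


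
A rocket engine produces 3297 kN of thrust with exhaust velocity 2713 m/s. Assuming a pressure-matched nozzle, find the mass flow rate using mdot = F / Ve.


mdot = F / Ve = 3297000 / 2713 = 1215.3 kg/s

1215.3 kg/s


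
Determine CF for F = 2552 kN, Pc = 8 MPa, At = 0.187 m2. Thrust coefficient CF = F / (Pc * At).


CF = 2552000 / (8e6 * 0.187) = 1.71

1.71


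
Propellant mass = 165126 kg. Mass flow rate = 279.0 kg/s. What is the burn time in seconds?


tb = 165126 / 279.0 = 591.8 s

591.8 s


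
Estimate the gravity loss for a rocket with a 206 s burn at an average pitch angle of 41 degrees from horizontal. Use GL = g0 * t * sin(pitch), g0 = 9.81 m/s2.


GL = 9.81 * 206 * sin(41 deg) = 1326 m/s

1326 m/s


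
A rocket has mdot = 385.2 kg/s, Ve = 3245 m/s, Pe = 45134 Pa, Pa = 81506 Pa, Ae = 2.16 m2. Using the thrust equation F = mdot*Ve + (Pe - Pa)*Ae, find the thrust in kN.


F = 385.2 * 3245 + (45134 - 81506) * 2.16 = 1.1714e+06 N = 1171.4 kN

1171.4 kN


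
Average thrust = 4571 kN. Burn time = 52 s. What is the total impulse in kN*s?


It = 4571 * 52 = 237692 kN*s

237692 kN*s


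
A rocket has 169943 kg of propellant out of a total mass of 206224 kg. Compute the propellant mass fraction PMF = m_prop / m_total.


PMF = 169943 / 206224 = 0.824

0.824


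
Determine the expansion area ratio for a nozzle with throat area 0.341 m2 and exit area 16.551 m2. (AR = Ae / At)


AR = 16.551 / 0.341 = 48.5

48.5


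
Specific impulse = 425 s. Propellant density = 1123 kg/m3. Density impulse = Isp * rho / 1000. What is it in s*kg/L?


rho*Isp = 425 * 1123 / 1000 = 477 s*kg/L

477 s*kg/L


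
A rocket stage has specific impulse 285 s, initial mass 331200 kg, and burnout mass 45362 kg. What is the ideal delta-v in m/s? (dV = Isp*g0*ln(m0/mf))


Ve = 285 * 9.81 = 2795.85 m/s
dV = 2795.85 * ln(331200/45362) = 5558 m/s

5558 m/s


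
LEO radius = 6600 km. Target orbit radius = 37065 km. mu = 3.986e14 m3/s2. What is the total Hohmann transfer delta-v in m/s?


V1 = sqrt(mu/r1) = 7771.35 m/s
dV1 = V1*(sqrt(2*r2/(r1+r2)) - 1) = 2354.39 m/s
V2 = sqrt(mu/r2) = 3279.34 m/s
dV2 = V2*(1 - sqrt(2*r1/(r1+r2))) = 1476.3 m/s
Total dV = 3831 m/s

3831 m/s


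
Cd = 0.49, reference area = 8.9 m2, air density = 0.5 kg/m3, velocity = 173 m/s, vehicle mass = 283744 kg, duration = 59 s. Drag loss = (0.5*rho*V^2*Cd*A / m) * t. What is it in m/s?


D = 0.5 * 0.5 * 173^2 * 0.49 * 8.9 = 32630.09 N
a = 32630.09 / 283744 = 0.115 m/s2
dV = 0.115 * 59 = 6.8 m/s

6.8 m/s


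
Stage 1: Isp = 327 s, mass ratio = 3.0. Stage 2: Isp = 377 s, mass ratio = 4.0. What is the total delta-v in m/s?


dV1 = 327 * 9.81 * ln(3.0) = 3524.2 m/s
dV2 = 377 * 9.81 * ln(4.0) = 5127.0 m/s
Total dV = 3524.2 + 5127.0 = 8651.2 m/s ~ 8651 m/s

8651 m/s


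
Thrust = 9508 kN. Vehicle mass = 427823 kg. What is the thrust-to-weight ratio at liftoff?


TWR = 9508000 / (427823 * 9.81) = 2.27

2.27


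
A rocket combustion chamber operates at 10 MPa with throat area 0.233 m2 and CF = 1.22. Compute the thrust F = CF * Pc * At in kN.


F = 1.22 * 10e6 * 0.233 = 2.8426e+06 N = 2842.6 kN

2842.6 kN


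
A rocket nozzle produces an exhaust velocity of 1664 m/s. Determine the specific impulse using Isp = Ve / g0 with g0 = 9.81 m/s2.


Isp = Ve / g0 = 1664 / 9.81 = 169.6 s

169.6 s


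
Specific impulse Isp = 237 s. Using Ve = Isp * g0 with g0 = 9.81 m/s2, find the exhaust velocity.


Ve = Isp * g0 = 237 * 9.81 = 2325.0 m/s

2325.0 m/s


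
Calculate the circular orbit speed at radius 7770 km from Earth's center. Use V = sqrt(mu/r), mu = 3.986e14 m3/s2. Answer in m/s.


V = sqrt(3.986e14 / 7770000) = 7162 m/s

7162 m/s


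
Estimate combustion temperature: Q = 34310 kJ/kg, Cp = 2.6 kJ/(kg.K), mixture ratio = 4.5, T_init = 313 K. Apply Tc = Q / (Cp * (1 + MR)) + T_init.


Tc = 34310 / (2.6 * (1 + 4.5)) + 313 = 2712 K

2712 K


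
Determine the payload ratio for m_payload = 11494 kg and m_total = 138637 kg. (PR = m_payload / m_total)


PR = 11494 / 138637 = 0.0829

0.0829


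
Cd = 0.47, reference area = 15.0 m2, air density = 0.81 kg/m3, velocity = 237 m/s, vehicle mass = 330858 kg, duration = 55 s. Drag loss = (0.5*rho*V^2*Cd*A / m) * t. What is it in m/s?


D = 0.5 * 0.81 * 237^2 * 0.47 * 15.0 = 160376.54 N
a = 160376.54 / 330858 = 0.4847 m/s2
dV = 0.4847 * 55 = 26.7 m/s

26.7 m/s


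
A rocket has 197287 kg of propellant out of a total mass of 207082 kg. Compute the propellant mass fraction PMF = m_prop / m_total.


PMF = 197287 / 207082 = 0.953

0.953


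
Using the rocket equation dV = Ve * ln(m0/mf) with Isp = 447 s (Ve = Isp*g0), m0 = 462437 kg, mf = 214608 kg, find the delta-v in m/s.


Ve = 447 * 9.81 = 4385.07 m/s
dV = 4385.07 * ln(462437/214608) = 3366 m/s

3366 m/s


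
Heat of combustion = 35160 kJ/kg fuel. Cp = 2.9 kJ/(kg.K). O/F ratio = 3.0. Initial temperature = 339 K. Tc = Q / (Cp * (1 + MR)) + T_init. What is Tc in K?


Tc = 35160 / (2.9 * (1 + 3.0)) + 339 = 3370 K

3370 K


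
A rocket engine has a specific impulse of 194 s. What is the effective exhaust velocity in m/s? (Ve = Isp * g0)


Ve = Isp * g0 = 194 * 9.81 = 1903.1 m/s

1903.1 m/s


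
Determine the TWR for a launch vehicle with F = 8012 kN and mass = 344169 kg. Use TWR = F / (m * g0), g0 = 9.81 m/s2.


TWR = 8012000 / (344169 * 9.81) = 2.37

2.37


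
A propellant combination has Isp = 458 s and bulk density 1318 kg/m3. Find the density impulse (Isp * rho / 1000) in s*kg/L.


rho*Isp = 458 * 1318 / 1000 = 604 s*kg/L

604 s*kg/L


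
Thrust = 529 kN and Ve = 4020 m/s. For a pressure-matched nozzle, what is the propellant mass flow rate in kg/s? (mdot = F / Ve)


mdot = F / Ve = 529000 / 4020 = 131.6 kg/s

131.6 kg/s


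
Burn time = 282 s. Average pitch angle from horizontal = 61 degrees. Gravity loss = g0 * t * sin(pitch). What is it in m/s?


GL = 9.81 * 282 * sin(61 deg) = 2420 m/s

2420 m/s


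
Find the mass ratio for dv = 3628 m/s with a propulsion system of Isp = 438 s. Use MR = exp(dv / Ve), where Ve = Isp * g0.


Ve = 438 * 9.81 = 4296.78 m/s
MR = exp(3628 / 4296.78) = 2.326

2.326


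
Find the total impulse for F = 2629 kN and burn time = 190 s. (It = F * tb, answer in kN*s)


It = 2629 * 190 = 499510 kN*s

499510 kN*s


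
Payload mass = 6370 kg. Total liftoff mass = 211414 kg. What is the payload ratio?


PR = 6370 / 211414 = 0.0301

0.0301


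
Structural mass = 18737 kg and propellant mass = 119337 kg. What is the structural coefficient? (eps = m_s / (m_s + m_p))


eps = 18737 / (18737 + 119337) = 0.1357

0.1357


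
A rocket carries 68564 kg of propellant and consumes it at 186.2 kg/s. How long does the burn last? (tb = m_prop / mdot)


tb = 68564 / 186.2 = 368.2 s

368.2 s


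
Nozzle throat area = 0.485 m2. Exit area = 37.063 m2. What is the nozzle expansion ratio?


AR = 37.063 / 0.485 = 76.4

76.4


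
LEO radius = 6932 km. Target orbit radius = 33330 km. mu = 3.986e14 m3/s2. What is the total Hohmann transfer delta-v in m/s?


V1 = sqrt(mu/r1) = 7582.97 m/s
dV1 = V1*(sqrt(2*r2/(r1+r2)) - 1) = 2174.21 m/s
V2 = sqrt(mu/r2) = 3458.21 m/s
dV2 = V2*(1 - sqrt(2*r1/(r1+r2))) = 1428.9 m/s
Total dV = 3603 m/s

3603 m/s


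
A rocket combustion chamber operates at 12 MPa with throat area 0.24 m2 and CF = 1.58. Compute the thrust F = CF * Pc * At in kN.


F = 1.58 * 12e6 * 0.24 = 4.5504e+06 N = 4550.4 kN

4550.4 kN


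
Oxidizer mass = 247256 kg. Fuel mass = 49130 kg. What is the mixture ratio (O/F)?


MR = 247256 / 49130 = 5.03

5.03


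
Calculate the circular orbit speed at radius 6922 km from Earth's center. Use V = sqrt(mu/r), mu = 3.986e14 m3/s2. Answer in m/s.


V = sqrt(3.986e14 / 6922000) = 7588 m/s

7588 m/s


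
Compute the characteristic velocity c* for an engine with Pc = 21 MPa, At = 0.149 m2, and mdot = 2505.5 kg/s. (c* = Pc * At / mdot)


c* = 21e6 * 0.149 / 2505.5 = 1249 m/s

1249 m/s


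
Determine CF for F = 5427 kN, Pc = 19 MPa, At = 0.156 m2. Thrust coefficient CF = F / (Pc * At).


CF = 5427000 / (19e6 * 0.156) = 1.83

1.83


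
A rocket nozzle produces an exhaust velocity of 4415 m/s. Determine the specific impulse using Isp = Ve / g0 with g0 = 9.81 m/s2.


Isp = Ve / g0 = 4415 / 9.81 = 450.1 s

450.1 s


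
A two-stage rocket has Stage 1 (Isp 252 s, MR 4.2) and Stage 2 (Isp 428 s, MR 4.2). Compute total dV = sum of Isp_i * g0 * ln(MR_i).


dV1 = 252 * 9.81 * ln(4.2) = 3547.7 m/s
dV2 = 428 * 9.81 * ln(4.2) = 6025.5 m/s
Total dV = 3547.7 + 6025.5 = 9573.2 m/s ~ 9573 m/s

9573 m/s


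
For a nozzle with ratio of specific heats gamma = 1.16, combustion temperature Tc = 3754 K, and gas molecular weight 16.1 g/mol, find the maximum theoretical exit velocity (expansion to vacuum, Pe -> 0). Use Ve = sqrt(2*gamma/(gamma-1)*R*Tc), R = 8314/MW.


R = 8314 / 16.1 = 516.4 J/(kg.K)
Ve = sqrt(2 * 1.16 / (1.16 - 1) * 516.4 * 3754) = 5302 m/s

5302 m/s


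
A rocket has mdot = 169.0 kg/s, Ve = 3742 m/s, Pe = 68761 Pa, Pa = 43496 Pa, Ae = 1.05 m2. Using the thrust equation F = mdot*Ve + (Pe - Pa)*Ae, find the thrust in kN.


F = 169.0 * 3742 + (68761 - 43496) * 1.05 = 658926.0 N = 658.9 kN

658.9 kN


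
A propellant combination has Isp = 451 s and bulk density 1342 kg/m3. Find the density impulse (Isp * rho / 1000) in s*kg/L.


rho*Isp = 451 * 1342 / 1000 = 605 s*kg/L

605 s*kg/L


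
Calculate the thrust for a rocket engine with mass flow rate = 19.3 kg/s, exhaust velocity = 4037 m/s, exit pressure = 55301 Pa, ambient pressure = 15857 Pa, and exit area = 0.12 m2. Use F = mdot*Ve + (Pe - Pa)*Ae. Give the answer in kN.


F = 19.3 * 4037 + (55301 - 15857) * 0.12 = 82647.0 N = 82.6 kN

82.6 kN


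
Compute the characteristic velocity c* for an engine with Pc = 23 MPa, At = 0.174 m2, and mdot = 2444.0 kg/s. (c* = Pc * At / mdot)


c* = 23e6 * 0.174 / 2444.0 = 1637 m/s

1637 m/s


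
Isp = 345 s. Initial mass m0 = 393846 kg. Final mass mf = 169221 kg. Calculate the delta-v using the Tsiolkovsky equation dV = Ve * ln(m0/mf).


Ve = 345 * 9.81 = 3384.45 m/s
dV = 3384.45 * ln(393846/169221) = 2859 m/s

2859 m/s


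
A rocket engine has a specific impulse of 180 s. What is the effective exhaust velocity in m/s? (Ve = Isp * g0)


Ve = Isp * g0 = 180 * 9.81 = 1765.8 m/s

1765.8 m/s


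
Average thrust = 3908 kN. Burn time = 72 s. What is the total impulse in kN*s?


It = 3908 * 72 = 281376 kN*s

281376 kN*s


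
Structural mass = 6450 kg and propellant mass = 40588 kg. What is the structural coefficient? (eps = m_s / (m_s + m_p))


eps = 6450 / (6450 + 40588) = 0.1371

0.1371


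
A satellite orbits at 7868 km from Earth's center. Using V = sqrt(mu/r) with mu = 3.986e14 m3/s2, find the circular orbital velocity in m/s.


V = sqrt(3.986e14 / 7868000) = 7118 m/s

7118 m/s


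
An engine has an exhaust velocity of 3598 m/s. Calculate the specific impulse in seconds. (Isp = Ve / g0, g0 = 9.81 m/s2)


Isp = Ve / g0 = 3598 / 9.81 = 366.8 s

366.8 s


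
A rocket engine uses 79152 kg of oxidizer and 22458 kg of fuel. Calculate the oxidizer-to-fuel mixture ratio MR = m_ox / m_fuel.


MR = 79152 / 22458 = 3.52

3.52


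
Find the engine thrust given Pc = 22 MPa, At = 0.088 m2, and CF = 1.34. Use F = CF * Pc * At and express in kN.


F = 1.34 * 22e6 * 0.088 = 2.5942e+06 N = 2594.2 kN

2594.2 kN


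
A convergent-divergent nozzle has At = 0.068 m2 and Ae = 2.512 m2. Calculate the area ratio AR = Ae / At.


AR = 2.512 / 0.068 = 36.9

36.9


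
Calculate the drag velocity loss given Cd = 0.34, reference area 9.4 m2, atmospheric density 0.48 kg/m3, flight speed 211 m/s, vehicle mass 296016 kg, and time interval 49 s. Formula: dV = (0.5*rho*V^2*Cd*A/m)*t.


D = 0.5 * 0.48 * 211^2 * 0.34 * 9.4 = 34149.39 N
a = 34149.39 / 296016 = 0.1154 m/s2
dV = 0.1154 * 49 = 5.7 m/s

5.7 m/s


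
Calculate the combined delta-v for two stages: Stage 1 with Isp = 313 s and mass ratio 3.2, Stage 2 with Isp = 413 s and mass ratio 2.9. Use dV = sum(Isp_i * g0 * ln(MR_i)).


dV1 = 313 * 9.81 * ln(3.2) = 3571.5 m/s
dV2 = 413 * 9.81 * ln(2.9) = 4313.7 m/s
Total dV = 3571.5 + 4313.7 = 7885.2 m/s ~ 7885 m/s

7885 m/s


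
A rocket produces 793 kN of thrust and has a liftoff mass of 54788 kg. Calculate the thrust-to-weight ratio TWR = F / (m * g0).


TWR = 793000 / (54788 * 9.81) = 1.48

1.48


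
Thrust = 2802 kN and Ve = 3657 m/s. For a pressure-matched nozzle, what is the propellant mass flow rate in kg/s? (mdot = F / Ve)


mdot = F / Ve = 2802000 / 3657 = 766.2 kg/s

766.2 kg/s


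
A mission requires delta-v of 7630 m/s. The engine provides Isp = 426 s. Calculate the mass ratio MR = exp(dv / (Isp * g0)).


Ve = 426 * 9.81 = 4179.06 m/s
MR = exp(7630 / 4179.06) = 6.208

6.208


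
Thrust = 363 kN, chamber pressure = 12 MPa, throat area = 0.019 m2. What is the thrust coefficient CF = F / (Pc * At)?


CF = 363000 / (12e6 * 0.019) = 1.59

1.59


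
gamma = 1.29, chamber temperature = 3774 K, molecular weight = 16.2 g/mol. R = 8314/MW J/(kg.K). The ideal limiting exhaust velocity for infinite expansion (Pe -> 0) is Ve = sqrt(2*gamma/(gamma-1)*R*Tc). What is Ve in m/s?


R = 8314 / 16.2 = 513.21 J/(kg.K)
Ve = sqrt(2 * 1.29 / (1.29 - 1) * 513.21 * 3774) = 4151 m/s

4151 m/s


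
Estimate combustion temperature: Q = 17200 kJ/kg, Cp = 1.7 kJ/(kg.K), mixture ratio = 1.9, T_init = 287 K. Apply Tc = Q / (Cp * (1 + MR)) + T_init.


Tc = 17200 / (1.7 * (1 + 1.9)) + 287 = 3776 K

3776 K


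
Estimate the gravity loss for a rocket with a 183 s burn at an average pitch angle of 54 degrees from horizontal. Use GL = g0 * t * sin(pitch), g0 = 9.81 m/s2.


GL = 9.81 * 183 * sin(54 deg) = 1452 m/s

1452 m/s


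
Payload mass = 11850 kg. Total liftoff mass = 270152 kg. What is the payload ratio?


PR = 11850 / 270152 = 0.0439

0.0439


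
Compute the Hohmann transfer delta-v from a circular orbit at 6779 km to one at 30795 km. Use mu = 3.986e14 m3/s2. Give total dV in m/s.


V1 = sqrt(mu/r1) = 7668.07 m/s
dV1 = V1*(sqrt(2*r2/(r1+r2)) - 1) = 2149.35 m/s
V2 = sqrt(mu/r2) = 3597.73 m/s
dV2 = V2*(1 - sqrt(2*r1/(r1+r2))) = 1436.59 m/s
Total dV = 3586 m/s

3586 m/s


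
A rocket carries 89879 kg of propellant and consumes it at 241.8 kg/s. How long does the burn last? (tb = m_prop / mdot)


tb = 89879 / 241.8 = 371.7 s

371.7 s


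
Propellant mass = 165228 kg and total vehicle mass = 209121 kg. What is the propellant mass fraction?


PMF = 165228 / 209121 = 0.79

0.79


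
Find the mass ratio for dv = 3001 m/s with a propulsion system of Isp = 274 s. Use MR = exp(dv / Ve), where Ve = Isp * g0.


Ve = 274 * 9.81 = 2687.94 m/s
MR = exp(3001 / 2687.94) = 3.054

3.054


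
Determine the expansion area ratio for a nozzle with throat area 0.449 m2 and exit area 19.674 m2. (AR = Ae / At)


AR = 19.674 / 0.449 = 43.8

43.8


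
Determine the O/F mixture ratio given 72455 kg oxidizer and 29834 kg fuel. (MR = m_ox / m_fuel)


MR = 72455 / 29834 = 2.43

2.43


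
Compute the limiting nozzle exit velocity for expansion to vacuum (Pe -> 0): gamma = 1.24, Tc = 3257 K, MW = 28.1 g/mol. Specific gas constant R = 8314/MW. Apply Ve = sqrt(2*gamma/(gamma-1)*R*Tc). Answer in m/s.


R = 8314 / 28.1 = 295.87 J/(kg.K)
Ve = sqrt(2 * 1.24 / (1.24 - 1) * 295.87 * 3257) = 3156 m/s

3156 m/s


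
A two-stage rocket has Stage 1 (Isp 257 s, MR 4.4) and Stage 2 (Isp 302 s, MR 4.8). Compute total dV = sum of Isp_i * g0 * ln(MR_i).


dV1 = 257 * 9.81 * ln(4.4) = 3735.4 m/s
dV2 = 302 * 9.81 * ln(4.8) = 4647.2 m/s
Total dV = 3735.4 + 4647.2 = 8382.6 m/s ~ 8383 m/s

8383 m/s


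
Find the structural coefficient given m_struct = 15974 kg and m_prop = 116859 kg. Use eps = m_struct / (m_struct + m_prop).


eps = 15974 / (15974 + 116859) = 0.1203

0.1203


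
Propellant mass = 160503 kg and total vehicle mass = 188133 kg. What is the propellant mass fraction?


PMF = 160503 / 188133 = 0.853

0.853


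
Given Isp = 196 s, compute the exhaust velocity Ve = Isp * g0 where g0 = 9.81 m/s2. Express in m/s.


Ve = Isp * g0 = 196 * 9.81 = 1922.8 m/s

1922.8 m/s


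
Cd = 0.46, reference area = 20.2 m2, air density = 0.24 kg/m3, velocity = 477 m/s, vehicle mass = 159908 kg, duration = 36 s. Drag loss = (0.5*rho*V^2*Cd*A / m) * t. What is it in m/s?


D = 0.5 * 0.24 * 477^2 * 0.46 * 20.2 = 253703.94 N
a = 253703.94 / 159908 = 1.5866 m/s2
dV = 1.5866 * 36 = 57.1 m/s

57.1 m/s


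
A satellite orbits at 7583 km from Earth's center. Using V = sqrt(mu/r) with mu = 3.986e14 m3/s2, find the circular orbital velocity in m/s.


V = sqrt(3.986e14 / 7583000) = 7250 m/s

7250 m/s


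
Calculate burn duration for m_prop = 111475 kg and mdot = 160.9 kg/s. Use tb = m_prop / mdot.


tb = 111475 / 160.9 = 692.8 s

692.8 s


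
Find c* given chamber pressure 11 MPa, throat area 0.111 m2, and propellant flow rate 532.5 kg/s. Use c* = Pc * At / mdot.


c* = 11e6 * 0.111 / 532.5 = 2293 m/s

2293 m/s


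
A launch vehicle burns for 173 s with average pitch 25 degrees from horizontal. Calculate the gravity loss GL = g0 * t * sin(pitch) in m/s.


GL = 9.81 * 173 * sin(25 deg) = 717 m/s

717 m/s


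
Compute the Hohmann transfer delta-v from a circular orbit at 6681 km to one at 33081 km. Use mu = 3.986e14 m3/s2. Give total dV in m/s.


V1 = sqrt(mu/r1) = 7724.1 m/s
dV1 = V1*(sqrt(2*r2/(r1+r2)) - 1) = 2239.54 m/s
V2 = sqrt(mu/r2) = 3471.2 m/s
dV2 = V2*(1 - sqrt(2*r1/(r1+r2))) = 1458.95 m/s
Total dV = 3698 m/s

3698 m/s


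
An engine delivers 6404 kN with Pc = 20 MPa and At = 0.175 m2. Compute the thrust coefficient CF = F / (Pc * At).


CF = 6404000 / (20e6 * 0.175) = 1.83

1.83


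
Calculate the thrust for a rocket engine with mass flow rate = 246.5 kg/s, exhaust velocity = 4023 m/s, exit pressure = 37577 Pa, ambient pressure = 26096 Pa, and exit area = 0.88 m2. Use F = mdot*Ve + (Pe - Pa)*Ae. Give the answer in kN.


F = 246.5 * 4023 + (37577 - 26096) * 0.88 = 1.0018e+06 N = 1001.8 kN

1001.8 kN


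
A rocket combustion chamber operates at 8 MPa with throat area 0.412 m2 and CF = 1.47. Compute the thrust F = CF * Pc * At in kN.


F = 1.47 * 8e6 * 0.412 = 4.8451e+06 N = 4845.1 kN

4845.1 kN


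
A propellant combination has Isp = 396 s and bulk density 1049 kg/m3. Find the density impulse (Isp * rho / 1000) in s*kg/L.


rho*Isp = 396 * 1049 / 1000 = 415 s*kg/L

415 s*kg/L


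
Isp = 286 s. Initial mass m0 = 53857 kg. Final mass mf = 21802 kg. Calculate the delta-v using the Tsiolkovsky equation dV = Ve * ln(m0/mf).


Ve = 286 * 9.81 = 2805.66 m/s
dV = 2805.66 * ln(53857/21802) = 2537 m/s

2537 m/s


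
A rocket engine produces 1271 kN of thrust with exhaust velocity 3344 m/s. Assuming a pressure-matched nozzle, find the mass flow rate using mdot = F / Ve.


mdot = F / Ve = 1271000 / 3344 = 380.1 kg/s

380.1 kg/s


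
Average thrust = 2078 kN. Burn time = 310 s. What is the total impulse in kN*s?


It = 2078 * 310 = 644180 kN*s

644180 kN*s


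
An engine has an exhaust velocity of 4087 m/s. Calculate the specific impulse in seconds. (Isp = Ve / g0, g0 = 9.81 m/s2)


Isp = Ve / g0 = 4087 / 9.81 = 416.6 s

416.6 s


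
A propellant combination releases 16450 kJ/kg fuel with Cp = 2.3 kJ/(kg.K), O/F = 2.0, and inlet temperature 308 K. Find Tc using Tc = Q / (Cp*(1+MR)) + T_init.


Tc = 16450 / (2.3 * (1 + 2.0)) + 308 = 2692 K

2692 K


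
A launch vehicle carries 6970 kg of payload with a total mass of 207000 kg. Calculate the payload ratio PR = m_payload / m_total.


PR = 6970 / 207000 = 0.0337

0.0337


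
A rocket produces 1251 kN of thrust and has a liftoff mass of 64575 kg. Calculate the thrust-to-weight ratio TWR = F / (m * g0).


TWR = 1251000 / (64575 * 9.81) = 1.97

1.97


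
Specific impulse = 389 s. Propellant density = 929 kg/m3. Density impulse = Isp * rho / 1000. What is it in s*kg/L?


rho*Isp = 389 * 929 / 1000 = 361 s*kg/L

361 s*kg/L


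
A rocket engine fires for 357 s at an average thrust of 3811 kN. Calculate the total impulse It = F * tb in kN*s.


It = 3811 * 357 = 1360527 kN*s

1360527 kN*s


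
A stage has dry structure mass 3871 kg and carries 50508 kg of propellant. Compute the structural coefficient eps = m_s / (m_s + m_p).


eps = 3871 / (3871 + 50508) = 0.0712

0.0712


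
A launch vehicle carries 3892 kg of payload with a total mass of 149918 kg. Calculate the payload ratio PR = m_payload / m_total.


PR = 3892 / 149918 = 0.026

0.026


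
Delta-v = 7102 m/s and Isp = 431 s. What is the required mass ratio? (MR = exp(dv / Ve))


Ve = 431 * 9.81 = 4228.11 m/s
MR = exp(7102 / 4228.11) = 5.364

5.364


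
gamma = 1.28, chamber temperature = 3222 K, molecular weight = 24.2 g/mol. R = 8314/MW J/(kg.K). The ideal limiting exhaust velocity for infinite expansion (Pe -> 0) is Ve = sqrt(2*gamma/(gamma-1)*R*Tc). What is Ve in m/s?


R = 8314 / 24.2 = 343.55 J/(kg.K)
Ve = sqrt(2 * 1.28 / (1.28 - 1) * 343.55 * 3222) = 3181 m/s

3181 m/s


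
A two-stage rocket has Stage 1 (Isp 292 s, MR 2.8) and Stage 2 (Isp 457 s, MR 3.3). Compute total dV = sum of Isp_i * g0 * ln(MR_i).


dV1 = 292 * 9.81 * ln(2.8) = 2949.4 m/s
dV2 = 457 * 9.81 * ln(3.3) = 5352.6 m/s
Total dV = 2949.4 + 5352.6 = 8302.0 m/s ~ 8302 m/s

8302 m/s


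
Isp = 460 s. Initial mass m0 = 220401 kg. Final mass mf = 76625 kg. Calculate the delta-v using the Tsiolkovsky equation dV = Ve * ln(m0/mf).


Ve = 460 * 9.81 = 4512.6 m/s
dV = 4512.6 * ln(220401/76625) = 4768 m/s

4768 m/s


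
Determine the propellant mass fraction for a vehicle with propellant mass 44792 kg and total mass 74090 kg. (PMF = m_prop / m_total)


PMF = 44792 / 74090 = 0.605

0.605


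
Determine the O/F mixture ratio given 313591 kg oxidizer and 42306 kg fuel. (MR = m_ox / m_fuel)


MR = 313591 / 42306 = 7.41

7.41


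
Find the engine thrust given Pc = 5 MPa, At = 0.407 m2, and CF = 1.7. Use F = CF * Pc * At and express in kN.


F = 1.7 * 5e6 * 0.407 = 3.4595e+06 N = 3459.5 kN

3459.5 kN


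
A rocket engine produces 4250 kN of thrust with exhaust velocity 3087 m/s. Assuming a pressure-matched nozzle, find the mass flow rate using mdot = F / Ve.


mdot = F / Ve = 4250000 / 3087 = 1376.7 kg/s

1376.7 kg/s


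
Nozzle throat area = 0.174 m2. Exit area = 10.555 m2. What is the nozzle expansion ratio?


AR = 10.555 / 0.174 = 60.7

60.7


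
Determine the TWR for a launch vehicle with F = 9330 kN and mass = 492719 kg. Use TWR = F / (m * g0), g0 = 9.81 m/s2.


TWR = 9330000 / (492719 * 9.81) = 1.93

1.93


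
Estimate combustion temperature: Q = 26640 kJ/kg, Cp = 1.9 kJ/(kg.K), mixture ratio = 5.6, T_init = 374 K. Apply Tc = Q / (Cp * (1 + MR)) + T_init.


Tc = 26640 / (1.9 * (1 + 5.6)) + 374 = 2498 K

2498 K


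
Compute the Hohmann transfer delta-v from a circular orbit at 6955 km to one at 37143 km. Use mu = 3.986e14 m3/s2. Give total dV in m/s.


V1 = sqrt(mu/r1) = 7570.42 m/s
dV1 = V1*(sqrt(2*r2/(r1+r2)) - 1) = 2255.29 m/s
V2 = sqrt(mu/r2) = 3275.9 m/s
dV2 = V2*(1 - sqrt(2*r1/(r1+r2))) = 1436.04 m/s
Total dV = 3691 m/s

3691 m/s


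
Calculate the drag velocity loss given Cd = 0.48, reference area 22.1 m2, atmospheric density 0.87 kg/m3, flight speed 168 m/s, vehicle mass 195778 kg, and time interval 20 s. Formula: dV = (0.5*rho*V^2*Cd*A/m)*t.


D = 0.5 * 0.87 * 168^2 * 0.48 * 22.1 = 130239.08 N
a = 130239.08 / 195778 = 0.6652 m/s2
dV = 0.6652 * 20 = 13.3 m/s

13.3 m/s


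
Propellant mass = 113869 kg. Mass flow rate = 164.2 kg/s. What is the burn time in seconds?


tb = 113869 / 164.2 = 693.5 s

693.5 s


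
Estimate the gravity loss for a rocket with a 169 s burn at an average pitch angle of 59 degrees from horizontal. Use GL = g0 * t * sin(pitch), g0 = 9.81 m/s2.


GL = 9.81 * 169 * sin(59 deg) = 1421 m/s

1421 m/s


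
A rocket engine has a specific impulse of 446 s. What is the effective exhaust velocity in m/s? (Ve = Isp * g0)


Ve = Isp * g0 = 446 * 9.81 = 4375.3 m/s

4375.3 m/s


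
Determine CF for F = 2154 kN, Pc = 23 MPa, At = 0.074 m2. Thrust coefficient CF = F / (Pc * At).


CF = 2154000 / (23e6 * 0.074) = 1.27

1.27


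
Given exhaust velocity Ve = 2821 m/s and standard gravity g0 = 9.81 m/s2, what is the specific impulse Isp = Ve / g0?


Isp = Ve / g0 = 2821 / 9.81 = 287.6 s

287.6 s


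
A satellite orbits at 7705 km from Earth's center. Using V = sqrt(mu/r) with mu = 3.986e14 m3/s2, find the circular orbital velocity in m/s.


V = sqrt(3.986e14 / 7705000) = 7193 m/s

7193 m/s


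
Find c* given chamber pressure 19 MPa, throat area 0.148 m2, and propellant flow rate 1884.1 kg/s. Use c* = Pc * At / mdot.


c* = 19e6 * 0.148 / 1884.1 = 1492 m/s

1492 m/s


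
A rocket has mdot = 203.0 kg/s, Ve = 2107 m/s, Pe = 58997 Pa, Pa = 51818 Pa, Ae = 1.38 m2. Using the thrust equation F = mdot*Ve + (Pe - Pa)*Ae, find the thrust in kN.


F = 203.0 * 2107 + (58997 - 51818) * 1.38 = 437628.0 N = 437.6 kN

437.6 kN


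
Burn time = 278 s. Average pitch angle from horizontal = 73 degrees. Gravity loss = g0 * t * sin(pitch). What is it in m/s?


GL = 9.81 * 278 * sin(73 deg) = 2608 m/s

2608 m/s


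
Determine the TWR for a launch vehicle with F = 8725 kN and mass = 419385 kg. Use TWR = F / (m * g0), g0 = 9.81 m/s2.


TWR = 8725000 / (419385 * 9.81) = 2.12

2.12


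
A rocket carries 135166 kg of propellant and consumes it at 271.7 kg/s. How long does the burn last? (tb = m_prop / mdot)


tb = 135166 / 271.7 = 497.5 s

497.5 s


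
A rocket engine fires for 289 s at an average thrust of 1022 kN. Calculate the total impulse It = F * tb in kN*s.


It = 1022 * 289 = 295358 kN*s

295358 kN*s


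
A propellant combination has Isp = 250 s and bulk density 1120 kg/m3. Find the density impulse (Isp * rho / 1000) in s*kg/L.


rho*Isp = 250 * 1120 / 1000 = 280 s*kg/L

280 s*kg/L


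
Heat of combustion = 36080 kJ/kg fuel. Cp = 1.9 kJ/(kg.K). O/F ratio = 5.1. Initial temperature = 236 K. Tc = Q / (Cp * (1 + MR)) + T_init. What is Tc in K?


Tc = 36080 / (1.9 * (1 + 5.1)) + 236 = 3349 K

3349 K


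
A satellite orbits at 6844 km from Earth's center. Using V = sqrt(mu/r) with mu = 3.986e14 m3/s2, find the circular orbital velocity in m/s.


V = sqrt(3.986e14 / 6844000) = 7632 m/s

7632 m/s


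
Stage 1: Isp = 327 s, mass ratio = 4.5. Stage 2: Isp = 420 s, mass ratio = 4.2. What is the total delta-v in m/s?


dV1 = 327 * 9.81 * ln(4.5) = 4824.9 m/s
dV2 = 420 * 9.81 * ln(4.2) = 5912.8 m/s
Total dV = 4824.9 + 5912.8 = 10737.7 m/s ~ 10738 m/s

10738 m/s


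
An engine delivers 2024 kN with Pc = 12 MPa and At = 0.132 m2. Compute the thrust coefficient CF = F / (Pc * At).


CF = 2024000 / (12e6 * 0.132) = 1.28

1.28


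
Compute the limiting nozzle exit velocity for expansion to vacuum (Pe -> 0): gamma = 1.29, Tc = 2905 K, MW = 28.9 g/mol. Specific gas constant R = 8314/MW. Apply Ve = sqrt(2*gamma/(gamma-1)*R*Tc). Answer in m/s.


R = 8314 / 28.9 = 287.68 J/(kg.K)
Ve = sqrt(2 * 1.29 / (1.29 - 1) * 287.68 * 2905) = 2727 m/s

2727 m/s


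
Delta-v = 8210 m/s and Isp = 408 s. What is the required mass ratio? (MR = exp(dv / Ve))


Ve = 408 * 9.81 = 4002.48 m/s
MR = exp(8210 / 4002.48) = 7.777

7.777


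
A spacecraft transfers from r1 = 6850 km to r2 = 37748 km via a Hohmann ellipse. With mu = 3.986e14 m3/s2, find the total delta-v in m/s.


V1 = sqrt(mu/r1) = 7628.22 m/s
dV1 = V1*(sqrt(2*r2/(r1+r2)) - 1) = 2296.71 m/s
V2 = sqrt(mu/r2) = 3249.54 m/s
dV2 = V2*(1 - sqrt(2*r1/(r1+r2))) = 1448.49 m/s
Total dV = 3745 m/s

3745 m/s


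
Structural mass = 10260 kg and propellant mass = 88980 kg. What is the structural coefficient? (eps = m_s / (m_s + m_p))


eps = 10260 / (10260 + 88980) = 0.1034

0.1034


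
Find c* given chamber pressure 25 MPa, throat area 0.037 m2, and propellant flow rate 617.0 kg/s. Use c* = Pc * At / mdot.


c* = 25e6 * 0.037 / 617.0 = 1499 m/s

1499 m/s


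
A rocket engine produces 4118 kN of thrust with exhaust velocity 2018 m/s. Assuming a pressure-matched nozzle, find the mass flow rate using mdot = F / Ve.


mdot = F / Ve = 4118000 / 2018 = 2040.6 kg/s

2040.6 kg/s


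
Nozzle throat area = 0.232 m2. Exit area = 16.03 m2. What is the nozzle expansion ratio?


AR = 16.03 / 0.232 = 69.1

69.1


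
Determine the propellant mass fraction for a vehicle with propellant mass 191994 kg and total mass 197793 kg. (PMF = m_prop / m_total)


PMF = 191994 / 197793 = 0.971

0.971


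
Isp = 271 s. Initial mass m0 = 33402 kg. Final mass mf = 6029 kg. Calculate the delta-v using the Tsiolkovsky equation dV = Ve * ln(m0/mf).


Ve = 271 * 9.81 = 2658.51 m/s
dV = 2658.51 * ln(33402/6029) = 4551 m/s

4551 m/s


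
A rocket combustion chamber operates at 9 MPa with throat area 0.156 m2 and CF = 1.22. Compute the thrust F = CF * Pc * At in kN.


F = 1.22 * 9e6 * 0.156 = 1.7129e+06 N = 1712.9 kN

1712.9 kN


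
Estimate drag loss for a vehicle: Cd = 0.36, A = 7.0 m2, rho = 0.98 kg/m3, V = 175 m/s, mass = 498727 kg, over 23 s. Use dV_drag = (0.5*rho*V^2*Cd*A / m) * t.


D = 0.5 * 0.98 * 175^2 * 0.36 * 7.0 = 37815.75 N
a = 37815.75 / 498727 = 0.0758 m/s2
dV = 0.0758 * 23 = 1.7 m/s

1.7 m/s


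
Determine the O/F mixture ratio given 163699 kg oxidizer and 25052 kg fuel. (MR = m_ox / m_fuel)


MR = 163699 / 25052 = 6.53

6.53


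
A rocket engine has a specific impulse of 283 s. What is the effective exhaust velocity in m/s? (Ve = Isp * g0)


Ve = Isp * g0 = 283 * 9.81 = 2776.2 m/s

2776.2 m/s


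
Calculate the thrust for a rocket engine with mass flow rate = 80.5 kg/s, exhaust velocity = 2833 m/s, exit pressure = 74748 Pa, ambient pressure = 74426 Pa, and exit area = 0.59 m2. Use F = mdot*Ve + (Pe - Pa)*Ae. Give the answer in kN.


F = 80.5 * 2833 + (74748 - 74426) * 0.59 = 228246.0 N = 228.2 kN

228.2 kN


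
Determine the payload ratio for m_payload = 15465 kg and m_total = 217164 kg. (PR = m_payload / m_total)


PR = 15465 / 217164 = 0.0712

0.0712


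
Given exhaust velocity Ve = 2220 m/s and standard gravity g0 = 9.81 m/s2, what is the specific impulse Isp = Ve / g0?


Isp = Ve / g0 = 2220 / 9.81 = 226.3 s

226.3 s


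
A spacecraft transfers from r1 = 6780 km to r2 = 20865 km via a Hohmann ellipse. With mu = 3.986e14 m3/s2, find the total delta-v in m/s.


V1 = sqrt(mu/r1) = 7667.5 m/s
dV1 = V1*(sqrt(2*r2/(r1+r2)) - 1) = 1752.91 m/s
V2 = sqrt(mu/r2) = 4370.79 m/s
dV2 = V2*(1 - sqrt(2*r1/(r1+r2))) = 1309.66 m/s
Total dV = 3063 m/s

3063 m/s


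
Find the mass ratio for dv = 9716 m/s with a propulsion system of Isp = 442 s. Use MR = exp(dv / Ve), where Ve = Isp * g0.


Ve = 442 * 9.81 = 4336.02 m/s
MR = exp(9716 / 4336.02) = 9.401

9.401


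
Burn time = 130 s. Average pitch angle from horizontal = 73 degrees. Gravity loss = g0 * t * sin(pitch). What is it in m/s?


GL = 9.81 * 130 * sin(73 deg) = 1220 m/s

1220 m/s


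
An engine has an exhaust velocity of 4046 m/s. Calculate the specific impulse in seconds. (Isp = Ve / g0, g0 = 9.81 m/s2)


Isp = Ve / g0 = 4046 / 9.81 = 412.4 s

412.4 s


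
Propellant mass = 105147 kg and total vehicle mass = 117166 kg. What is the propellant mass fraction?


PMF = 105147 / 117166 = 0.897

0.897


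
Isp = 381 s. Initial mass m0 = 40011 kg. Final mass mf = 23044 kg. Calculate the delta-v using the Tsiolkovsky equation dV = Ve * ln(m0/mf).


Ve = 381 * 9.81 = 3737.61 m/s
dV = 3737.61 * ln(40011/23044) = 2062 m/s

2062 m/s


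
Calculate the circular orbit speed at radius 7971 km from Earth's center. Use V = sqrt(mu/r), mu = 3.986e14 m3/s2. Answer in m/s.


V = sqrt(3.986e14 / 7971000) = 7072 m/s

7072 m/s


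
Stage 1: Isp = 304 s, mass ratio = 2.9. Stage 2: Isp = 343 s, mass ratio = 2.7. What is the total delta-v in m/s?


dV1 = 304 * 9.81 * ln(2.9) = 3175.2 m/s
dV2 = 343 * 9.81 * ln(2.7) = 3342.1 m/s
Total dV = 3175.2 + 3342.1 = 6517.3 m/s ~ 6517 m/s

6517 m/s


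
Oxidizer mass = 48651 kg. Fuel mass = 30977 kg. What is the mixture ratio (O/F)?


MR = 48651 / 30977 = 1.57

1.57


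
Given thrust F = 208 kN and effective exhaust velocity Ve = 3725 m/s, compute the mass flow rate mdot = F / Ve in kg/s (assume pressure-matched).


mdot = F / Ve = 208000 / 3725 = 55.8 kg/s

55.8 kg/s


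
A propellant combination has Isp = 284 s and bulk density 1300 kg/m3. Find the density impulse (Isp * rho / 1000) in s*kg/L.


rho*Isp = 284 * 1300 / 1000 = 369 s*kg/L

369 s*kg/L


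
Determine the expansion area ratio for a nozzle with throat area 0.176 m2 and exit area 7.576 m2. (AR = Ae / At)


AR = 7.576 / 0.176 = 43.0

43.0


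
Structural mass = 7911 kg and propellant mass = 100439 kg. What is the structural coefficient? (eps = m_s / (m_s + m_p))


eps = 7911 / (7911 + 100439) = 0.073

0.073


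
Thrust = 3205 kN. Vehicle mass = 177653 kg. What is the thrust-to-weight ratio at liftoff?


TWR = 3205000 / (177653 * 9.81) = 1.84

1.84


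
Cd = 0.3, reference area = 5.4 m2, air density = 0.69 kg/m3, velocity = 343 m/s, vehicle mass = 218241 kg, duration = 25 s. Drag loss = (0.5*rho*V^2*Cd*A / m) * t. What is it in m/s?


D = 0.5 * 0.69 * 343^2 * 0.3 * 5.4 = 65754.03 N
a = 65754.03 / 218241 = 0.3013 m/s2
dV = 0.3013 * 25 = 7.5 m/s

7.5 m/s


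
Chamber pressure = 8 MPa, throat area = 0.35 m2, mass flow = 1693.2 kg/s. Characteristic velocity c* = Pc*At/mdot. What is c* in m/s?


c* = 8e6 * 0.35 / 1693.2 = 1654 m/s

1654 m/s


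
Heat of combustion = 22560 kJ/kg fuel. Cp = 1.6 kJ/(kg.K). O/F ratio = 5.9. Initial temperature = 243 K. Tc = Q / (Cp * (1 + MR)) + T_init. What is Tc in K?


Tc = 22560 / (1.6 * (1 + 5.9)) + 243 = 2286 K

2286 K


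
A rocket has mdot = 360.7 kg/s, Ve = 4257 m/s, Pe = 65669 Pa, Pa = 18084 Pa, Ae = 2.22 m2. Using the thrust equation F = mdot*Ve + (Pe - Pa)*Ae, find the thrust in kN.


F = 360.7 * 4257 + (65669 - 18084) * 2.22 = 1.6411e+06 N = 1641.1 kN

1641.1 kN


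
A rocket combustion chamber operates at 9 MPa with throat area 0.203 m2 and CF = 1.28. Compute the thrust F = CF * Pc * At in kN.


F = 1.28 * 9e6 * 0.203 = 2.3386e+06 N = 2338.6 kN

2338.6 kN


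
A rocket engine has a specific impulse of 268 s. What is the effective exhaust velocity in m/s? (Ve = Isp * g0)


Ve = Isp * g0 = 268 * 9.81 = 2629.1 m/s

2629.1 m/s


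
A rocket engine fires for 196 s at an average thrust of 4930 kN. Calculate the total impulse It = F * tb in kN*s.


It = 4930 * 196 = 966280 kN*s

966280 kN*s


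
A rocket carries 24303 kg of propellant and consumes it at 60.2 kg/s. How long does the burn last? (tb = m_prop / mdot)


tb = 24303 / 60.2 = 403.7 s

403.7 s


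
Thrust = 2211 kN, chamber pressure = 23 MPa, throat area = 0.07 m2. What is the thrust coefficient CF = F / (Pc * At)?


CF = 2211000 / (23e6 * 0.07) = 1.37

1.37


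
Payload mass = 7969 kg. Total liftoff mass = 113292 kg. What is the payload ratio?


PR = 7969 / 113292 = 0.0703

0.0703


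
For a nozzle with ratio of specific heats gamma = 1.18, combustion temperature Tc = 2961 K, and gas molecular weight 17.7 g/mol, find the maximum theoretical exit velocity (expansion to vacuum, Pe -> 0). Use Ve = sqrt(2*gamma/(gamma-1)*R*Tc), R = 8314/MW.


R = 8314 / 17.7 = 469.72 J/(kg.K)
Ve = sqrt(2 * 1.18 / (1.18 - 1) * 469.72 * 2961) = 4270 m/s

4270 m/s


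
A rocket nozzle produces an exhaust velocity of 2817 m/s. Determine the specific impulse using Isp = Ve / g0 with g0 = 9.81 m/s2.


Isp = Ve / g0 = 2817 / 9.81 = 287.2 s

287.2 s


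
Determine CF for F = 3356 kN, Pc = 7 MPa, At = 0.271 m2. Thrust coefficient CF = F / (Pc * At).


CF = 3356000 / (7e6 * 0.271) = 1.77

1.77


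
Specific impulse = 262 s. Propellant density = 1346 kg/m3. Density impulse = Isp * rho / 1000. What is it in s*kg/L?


rho*Isp = 262 * 1346 / 1000 = 353 s*kg/L

353 s*kg/L


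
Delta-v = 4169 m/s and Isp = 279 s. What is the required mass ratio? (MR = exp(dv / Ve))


Ve = 279 * 9.81 = 2736.99 m/s
MR = exp(4169 / 2736.99) = 4.587

4.587


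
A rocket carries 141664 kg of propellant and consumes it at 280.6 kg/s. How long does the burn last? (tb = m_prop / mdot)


tb = 141664 / 280.6 = 504.9 s

504.9 s


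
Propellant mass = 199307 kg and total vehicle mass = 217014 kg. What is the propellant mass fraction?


PMF = 199307 / 217014 = 0.918

0.918


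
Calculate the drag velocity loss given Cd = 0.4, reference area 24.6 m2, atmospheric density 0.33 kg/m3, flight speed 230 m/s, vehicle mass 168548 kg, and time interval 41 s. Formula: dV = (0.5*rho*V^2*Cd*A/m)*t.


D = 0.5 * 0.33 * 230^2 * 0.4 * 24.6 = 85888.44 N
a = 85888.44 / 168548 = 0.5096 m/s2
dV = 0.5096 * 41 = 20.9 m/s

20.9 m/s


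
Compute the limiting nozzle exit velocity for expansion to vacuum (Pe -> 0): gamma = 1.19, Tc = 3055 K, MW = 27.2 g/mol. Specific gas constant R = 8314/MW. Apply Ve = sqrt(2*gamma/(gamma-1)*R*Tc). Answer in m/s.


R = 8314 / 27.2 = 305.66 J/(kg.K)
Ve = sqrt(2 * 1.19 / (1.19 - 1) * 305.66 * 3055) = 3420 m/s

3420 m/s


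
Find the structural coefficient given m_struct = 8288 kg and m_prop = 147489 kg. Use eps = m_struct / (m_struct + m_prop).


eps = 8288 / (8288 + 147489) = 0.0532

0.0532


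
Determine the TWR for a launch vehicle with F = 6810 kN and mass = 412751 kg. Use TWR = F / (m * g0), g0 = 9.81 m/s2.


TWR = 6810000 / (412751 * 9.81) = 1.68

1.68


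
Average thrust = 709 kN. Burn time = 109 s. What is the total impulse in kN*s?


It = 709 * 109 = 77281 kN*s

77281 kN*s


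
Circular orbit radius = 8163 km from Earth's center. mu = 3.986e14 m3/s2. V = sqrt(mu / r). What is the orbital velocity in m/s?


V = sqrt(3.986e14 / 8163000) = 6988 m/s

6988 m/s


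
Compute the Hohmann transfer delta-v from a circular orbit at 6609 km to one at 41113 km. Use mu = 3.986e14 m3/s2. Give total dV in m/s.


V1 = sqrt(mu/r1) = 7766.06 m/s
dV1 = V1*(sqrt(2*r2/(r1+r2)) - 1) = 2427.97 m/s
V2 = sqrt(mu/r2) = 3113.72 m/s
dV2 = V2*(1 - sqrt(2*r1/(r1+r2))) = 1475.0 m/s
Total dV = 3903 m/s

3903 m/s


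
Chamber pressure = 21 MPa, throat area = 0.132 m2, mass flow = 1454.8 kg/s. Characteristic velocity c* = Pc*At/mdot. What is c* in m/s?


c* = 21e6 * 0.132 / 1454.8 = 1905 m/s

1905 m/s


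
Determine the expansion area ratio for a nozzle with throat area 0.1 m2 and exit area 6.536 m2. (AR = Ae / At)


AR = 6.536 / 0.1 = 65.4

65.4
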